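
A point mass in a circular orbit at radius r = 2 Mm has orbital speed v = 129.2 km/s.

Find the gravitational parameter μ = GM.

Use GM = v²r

Convert to SI: r = 2 Mm = 2e+06 m; v = 129.2 km/s = 129200 m/s.
For a circular orbit v² = GM/r, so GM = v² · r.
GM = (129200)² · 2e+06 m³/s² ≈ 3.339e+16 m³/s² = 3.339 × 10^16 m³/s².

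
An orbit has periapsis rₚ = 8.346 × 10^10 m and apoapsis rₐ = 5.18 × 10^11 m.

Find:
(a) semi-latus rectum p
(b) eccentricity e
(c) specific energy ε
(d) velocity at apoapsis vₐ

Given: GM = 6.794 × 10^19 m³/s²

(a) From a = (rₚ + rₐ)/2 = 3.0073e+11 m and e = (rₐ − rₚ)/(rₐ + rₚ) = 0.722475, p = a(1 − e²) = 3.0073e+11 · (1 − (0.722475)²) ≈ 1.438e+11 m
(b) e = (rₐ − rₚ)/(rₐ + rₚ) = (5.18e+11 − 8.346e+10)/(5.18e+11 + 8.346e+10) ≈ 0.7225
(c) With a = (rₚ + rₐ)/2 = 3.0073e+11 m, ε = −GM/(2a) = −6.794e+19/(2 · 3.0073e+11) J/kg ≈ -1.13e+08 J/kg
(d) With a = (rₚ + rₐ)/2 = 3.0073e+11 m, vₐ = √(GM (2/rₐ − 1/a)) = √(6.794e+19 · (2/5.18e+11 − 1/3.0073e+11)) m/s ≈ 6033 m/s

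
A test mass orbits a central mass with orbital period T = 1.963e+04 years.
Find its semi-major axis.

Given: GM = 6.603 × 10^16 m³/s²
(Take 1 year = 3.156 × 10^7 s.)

Convert to SI: T = 1.963e+04 years = 6.19523e+11 s.
Invert Kepler's third law: a = (GM · T² / (4π²))^(1/3).
Substituting T = 6.19523e+11 s and GM = 6.603e+16 m³/s²:
a = (6.603e+16 · (6.19523e+11)² / (4π²))^(1/3) m
a ≈ 8.626e+12 m = 8.626 × 10^12 m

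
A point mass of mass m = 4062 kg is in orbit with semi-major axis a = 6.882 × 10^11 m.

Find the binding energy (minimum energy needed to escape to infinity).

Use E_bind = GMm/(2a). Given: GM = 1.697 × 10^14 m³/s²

Total orbital energy is E = −GMm/(2a); binding energy is E_bind = −E = GMm/(2a).
E_bind = 1.697e+14 · 4062 / (2 · 6.882e+11) J ≈ 5.008e+05 J = 500.8 kJ.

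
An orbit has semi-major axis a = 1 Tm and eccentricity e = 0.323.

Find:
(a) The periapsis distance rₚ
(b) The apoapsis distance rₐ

Convert to SI: a = 1 Tm = 1e+12 m.
(a) rₚ = a(1 − e) = 1e+12 · (1 − 0.323) = 1e+12 · 0.677 ≈ 6.77e+11 m = 677 Gm.
(b) rₐ = a(1 + e) = 1e+12 · (1 + 0.323) = 1e+12 · 1.323 ≈ 1.323e+12 m = 1.323 Tm.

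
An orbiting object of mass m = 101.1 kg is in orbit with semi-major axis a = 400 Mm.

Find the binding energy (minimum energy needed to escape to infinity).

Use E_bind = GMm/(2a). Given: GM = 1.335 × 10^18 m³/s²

Convert to SI: a = 400 Mm = 4e+08 m.
Total orbital energy is E = −GMm/(2a); binding energy is E_bind = −E = GMm/(2a).
E_bind = 1.335e+18 · 101.1 / (2 · 4e+08) J ≈ 1.687e+11 J = 168.7 GJ.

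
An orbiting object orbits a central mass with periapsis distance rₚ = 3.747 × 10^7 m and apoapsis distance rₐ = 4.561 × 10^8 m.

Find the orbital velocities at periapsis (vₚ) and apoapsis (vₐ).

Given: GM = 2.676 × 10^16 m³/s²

Use the vis-viva equation v² = GM(2/r − 1/a) with a = (rₚ + rₐ)/2 = (3.747e+07 + 4.561e+08)/2 = 2.46785e+08 m.
vₚ = √(GM · (2/rₚ − 1/a)) = √(2.676e+16 · (2/3.747e+07 − 1/2.46785e+08)) m/s ≈ 3.633e+04 m/s = 36.33 km/s.
vₐ = √(GM · (2/rₐ − 1/a)) = √(2.676e+16 · (2/4.561e+08 − 1/2.46785e+08)) m/s ≈ 2985 m/s = 2.985 km/s.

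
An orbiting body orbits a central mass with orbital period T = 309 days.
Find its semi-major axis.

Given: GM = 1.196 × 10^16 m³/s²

Convert to SI: T = 309 days = 2.66976e+07 s.
Invert Kepler's third law: a = (GM · T² / (4π²))^(1/3).
Substituting T = 2.66976e+07 s and GM = 1.196e+16 m³/s²:
a = (1.196e+16 · (2.66976e+07)² / (4π²))^(1/3) m
a ≈ 5.999e+09 m = 5.999 Gm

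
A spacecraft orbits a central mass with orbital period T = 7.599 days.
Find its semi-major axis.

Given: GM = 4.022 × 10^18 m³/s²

Convert to SI: T = 7.599 days = 656554 s.
Invert Kepler's third law: a = (GM · T² / (4π²))^(1/3).
Substituting T = 656554 s and GM = 4.022e+18 m³/s²:
a = (4.022e+18 · (656554)² / (4π²))^(1/3) m
a ≈ 3.528e+09 m = 3.528 Gm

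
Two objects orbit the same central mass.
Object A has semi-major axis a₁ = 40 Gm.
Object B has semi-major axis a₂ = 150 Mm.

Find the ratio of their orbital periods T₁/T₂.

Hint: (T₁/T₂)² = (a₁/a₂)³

Convert to SI: a₁ = 40 Gm = 4e+10 m; a₂ = 150 Mm = 1.5e+08 m.
From Kepler's third law, (T₁/T₂)² = (a₁/a₂)³, so T₁/T₂ = (a₁/a₂)^(3/2).
a₁/a₂ = 4e+10 / 1.5e+08 = 266.667.
T₁/T₂ = (266.667)^(3/2) ≈ 4355.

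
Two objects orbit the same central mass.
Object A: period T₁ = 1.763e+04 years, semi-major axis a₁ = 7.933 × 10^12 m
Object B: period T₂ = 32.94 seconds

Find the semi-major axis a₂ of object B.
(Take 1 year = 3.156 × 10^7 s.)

Convert to SI: T₁ = 1.763e+04 years = 5.56403e+11 s.
Kepler's third law: (T₁/T₂)² = (a₁/a₂)³ ⇒ a₂ = a₁ · (T₂/T₁)^(2/3).
T₂/T₁ = 32.94 / 5.56403e+11 = 5.92017e-11.
a₂ = 7.933e+12 · (5.92017e-11)^(2/3) m ≈ 1.205e+06 m = 1.205 × 10^6 m.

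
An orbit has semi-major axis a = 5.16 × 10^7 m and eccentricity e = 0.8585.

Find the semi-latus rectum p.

p = a (1 − e²).
p = 5.16e+07 · (1 − (0.8585)²) = 5.16e+07 · 0.262978 ≈ 1.357e+07 m = 1.357 × 10^7 m.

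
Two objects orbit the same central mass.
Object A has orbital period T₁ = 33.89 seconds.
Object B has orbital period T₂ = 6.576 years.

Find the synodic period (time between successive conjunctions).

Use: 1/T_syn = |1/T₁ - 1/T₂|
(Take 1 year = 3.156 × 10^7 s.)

Convert to SI: T₂ = 6.576 years = 2.07539e+08 s.
T_syn = |T₁ · T₂ / (T₁ − T₂)|.
T_syn = |33.89 · 2.07539e+08 / (33.89 − 2.07539e+08)| s ≈ 33.89 s = 33.89 seconds.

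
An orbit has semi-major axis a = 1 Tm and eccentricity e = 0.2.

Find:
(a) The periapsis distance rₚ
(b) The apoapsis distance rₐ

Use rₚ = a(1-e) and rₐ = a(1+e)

Convert to SI: a = 1 Tm = 1e+12 m.
(a) rₚ = a(1 − e) = 1e+12 · (1 − 0.2) = 1e+12 · 0.8 ≈ 8e+11 m = 800 Gm.
(b) rₐ = a(1 + e) = 1e+12 · (1 + 0.2) = 1e+12 · 1.2 ≈ 1.2e+12 m = 1.2 Tm.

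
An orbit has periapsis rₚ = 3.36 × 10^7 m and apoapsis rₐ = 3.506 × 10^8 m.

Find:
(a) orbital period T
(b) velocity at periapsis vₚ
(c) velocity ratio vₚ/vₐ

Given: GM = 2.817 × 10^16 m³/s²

(a) With a = (rₚ + rₐ)/2 = 1.921e+08 m, T = 2π √(a³/GM) = 2π √((1.921e+08)³/2.817e+16) s ≈ 9.967e+04 s
(b) With a = (rₚ + rₐ)/2 = 1.921e+08 m, vₚ = √(GM (2/rₚ − 1/a)) = √(2.817e+16 · (2/3.36e+07 − 1/1.921e+08)) m/s ≈ 3.912e+04 m/s
(c) Conservation of angular momentum (rₚvₚ = rₐvₐ) gives vₚ/vₐ = rₐ/rₚ = 3.506e+08/3.36e+07 ≈ 10.43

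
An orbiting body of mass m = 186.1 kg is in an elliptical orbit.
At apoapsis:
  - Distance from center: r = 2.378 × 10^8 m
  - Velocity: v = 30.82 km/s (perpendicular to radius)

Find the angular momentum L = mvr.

Convert to SI: v = 30.82 km/s = 30820 m/s.
Since v is perpendicular to r, L = m · v · r.
L = 186.1 · 30820 · 2.378e+08 kg·m²/s ≈ 1.364e+15 kg·m²/s.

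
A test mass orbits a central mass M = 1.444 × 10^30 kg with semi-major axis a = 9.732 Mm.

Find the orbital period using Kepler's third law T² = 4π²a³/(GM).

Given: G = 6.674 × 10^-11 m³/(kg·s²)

Convert to SI: a = 9.732 Mm = 9.732e+06 m.
GM = G · M = 6.674e-11 · 1.444e+30 = 9.63726e+19 m³/s².
Kepler's third law: T = 2π √(a³ / GM).
Substituting a = 9.732e+06 m and GM = 9.63726e+19 m³/s²:
T = 2π √((9.732e+06)³ / 9.63726e+19) s
T ≈ 19.43 s = 19.43 seconds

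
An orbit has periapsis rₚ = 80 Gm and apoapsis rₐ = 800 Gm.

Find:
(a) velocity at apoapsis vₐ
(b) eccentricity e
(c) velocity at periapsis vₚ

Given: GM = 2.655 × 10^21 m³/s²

Convert to SI: rₚ = 80 Gm = 8e+10 m; rₐ = 800 Gm = 8e+11 m.
(a) With a = (rₚ + rₐ)/2 = 4.4e+11 m, vₐ = √(GM (2/rₐ − 1/a)) = √(2.655e+21 · (2/8e+11 − 1/4.4e+11)) m/s ≈ 2.456e+04 m/s
(b) e = (rₐ − rₚ)/(rₐ + rₚ) = (8e+11 − 8e+10)/(8e+11 + 8e+10) ≈ 0.8182
(c) With a = (rₚ + rₐ)/2 = 4.4e+11 m, vₚ = √(GM (2/rₚ − 1/a)) = √(2.655e+21 · (2/8e+10 − 1/4.4e+11)) m/s ≈ 2.456e+05 m/s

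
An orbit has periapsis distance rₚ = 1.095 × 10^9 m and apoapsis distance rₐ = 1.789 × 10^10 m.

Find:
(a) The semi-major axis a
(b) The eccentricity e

(a) a = (rₚ + rₐ) / 2 = (1.095e+09 + 1.789e+10) / 2 ≈ 9.492e+09 m = 9.492 × 10^9 m.
(b) e = (rₐ − rₚ) / (rₐ + rₚ) = (1.789e+10 − 1.095e+09) / (1.789e+10 + 1.095e+09) ≈ 0.8846.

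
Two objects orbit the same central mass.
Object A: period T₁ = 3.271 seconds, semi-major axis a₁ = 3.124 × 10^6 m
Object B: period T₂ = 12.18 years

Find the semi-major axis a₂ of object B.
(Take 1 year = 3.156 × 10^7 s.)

Convert to SI: T₂ = 12.18 years = 3.84401e+08 s.
Kepler's third law: (T₁/T₂)² = (a₁/a₂)³ ⇒ a₂ = a₁ · (T₂/T₁)^(2/3).
T₂/T₁ = 3.84401e+08 / 3.271 = 1.17518e+08.
a₂ = 3.124e+06 · (1.17518e+08)^(2/3) m ≈ 7.495e+11 m = 7.495 × 10^11 m.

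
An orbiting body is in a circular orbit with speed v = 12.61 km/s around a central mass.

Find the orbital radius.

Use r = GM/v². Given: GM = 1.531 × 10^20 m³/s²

Convert to SI: v = 12.61 km/s = 12610 m/s.
For a circular orbit, v² = GM / r, so r = GM / v².
r = 1.531e+20 / (12610)² m ≈ 9.628e+11 m = 9.628 × 10^11 m.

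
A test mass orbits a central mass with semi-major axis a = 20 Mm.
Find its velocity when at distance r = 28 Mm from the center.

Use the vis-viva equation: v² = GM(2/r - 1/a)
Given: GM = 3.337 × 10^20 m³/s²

Convert to SI: a = 20 Mm = 2e+07 m; r = 28 Mm = 2.8e+07 m.
Vis-viva: v = √(GM · (2/r − 1/a)).
2/r − 1/a = 2/2.8e+07 − 1/2e+07 = 2.14286e-08 m⁻¹.
v = √(3.337e+20 · 2.14286e-08) m/s ≈ 2.674e+06 m/s = 2674 km/s.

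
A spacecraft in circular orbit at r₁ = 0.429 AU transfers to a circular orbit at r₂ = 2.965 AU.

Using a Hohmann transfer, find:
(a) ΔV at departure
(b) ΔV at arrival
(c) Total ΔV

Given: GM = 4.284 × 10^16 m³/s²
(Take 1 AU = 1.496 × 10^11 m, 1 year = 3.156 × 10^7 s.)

Convert to SI: r₁ = 0.429 AU = 6.41784e+10 m; r₂ = 2.965 AU = 4.43564e+11 m.
Transfer semi-major axis: a_t = (r₁ + r₂)/2 = (6.41784e+10 + 4.43564e+11)/2 = 2.53871e+11 m.
Circular speeds: v₁ = √(GM/r₁) = 817.015 m/s, v₂ = √(GM/r₂) = 310.775 m/s.
Transfer speeds (vis-viva v² = GM(2/r − 1/a_t)): v₁ᵗ = 1079.95 m/s, v₂ᵗ = 156.255 m/s.
(a) ΔV₁ = |v₁ᵗ − v₁| ≈ 262.9 m/s = 0.05547 AU/year.
(b) ΔV₂ = |v₂ − v₂ᵗ| ≈ 154.5 m/s = 0.0326 AU/year.
(c) ΔV_total = ΔV₁ + ΔV₂ ≈ 417.4 m/s = 0.08807 AU/year.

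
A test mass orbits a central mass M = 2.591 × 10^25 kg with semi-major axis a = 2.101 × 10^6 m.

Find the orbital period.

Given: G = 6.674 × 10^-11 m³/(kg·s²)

GM = G · M = 6.674e-11 · 2.591e+25 = 1.72923e+15 m³/s².
Kepler's third law: T = 2π √(a³ / GM).
Substituting a = 2.101e+06 m and GM = 1.72923e+15 m³/s²:
T = 2π √((2.101e+06)³ / 1.72923e+15) s
T ≈ 460.1 s = 7.669 minutes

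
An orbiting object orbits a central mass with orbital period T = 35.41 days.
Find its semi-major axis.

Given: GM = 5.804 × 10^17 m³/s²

Convert to SI: T = 35.41 days = 3.05942e+06 s.
Invert Kepler's third law: a = (GM · T² / (4π²))^(1/3).
Substituting T = 3.05942e+06 s and GM = 5.804e+17 m³/s²:
a = (5.804e+17 · (3.05942e+06)² / (4π²))^(1/3) m
a ≈ 5.163e+09 m = 5.163 Gm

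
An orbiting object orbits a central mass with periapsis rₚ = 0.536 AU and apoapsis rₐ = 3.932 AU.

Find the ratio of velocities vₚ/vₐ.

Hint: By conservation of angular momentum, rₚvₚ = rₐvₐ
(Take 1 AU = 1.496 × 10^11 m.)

Convert to SI: rₚ = 0.536 AU = 8.01856e+10 m; rₐ = 3.932 AU = 5.88227e+11 m.
Conservation of angular momentum gives rₚvₚ = rₐvₐ, so vₚ/vₐ = rₐ/rₚ.
vₚ/vₐ = 5.88227e+11 / 8.01856e+10 ≈ 7.336.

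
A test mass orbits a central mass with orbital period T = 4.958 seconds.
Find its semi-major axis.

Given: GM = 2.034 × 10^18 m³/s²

Invert Kepler's third law: a = (GM · T² / (4π²))^(1/3).
Substituting T = 4.958 s and GM = 2.034e+18 m³/s²:
a = (2.034e+18 · (4.958)² / (4π²))^(1/3) m
a ≈ 1.082e+06 m = 1.082 Mm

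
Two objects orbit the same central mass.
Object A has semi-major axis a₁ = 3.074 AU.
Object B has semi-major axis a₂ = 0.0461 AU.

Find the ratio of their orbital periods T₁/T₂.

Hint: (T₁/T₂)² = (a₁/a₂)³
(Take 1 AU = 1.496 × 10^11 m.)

Convert to SI: a₁ = 3.074 AU = 4.5987e+11 m; a₂ = 0.0461 AU = 6.89656e+09 m.
From Kepler's third law, (T₁/T₂)² = (a₁/a₂)³, so T₁/T₂ = (a₁/a₂)^(3/2).
a₁/a₂ = 4.5987e+11 / 6.89656e+09 = 66.6811.
T₁/T₂ = (66.6811)^(3/2) ≈ 544.5.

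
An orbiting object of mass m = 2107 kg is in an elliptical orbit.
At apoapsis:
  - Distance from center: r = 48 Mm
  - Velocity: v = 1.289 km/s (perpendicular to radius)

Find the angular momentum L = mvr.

Convert to SI: r = 48 Mm = 4.8e+07 m; v = 1.289 km/s = 1289 m/s.
Since v is perpendicular to r, L = m · v · r.
L = 2107 · 1289 · 4.8e+07 kg·m²/s ≈ 1.304e+14 kg·m²/s.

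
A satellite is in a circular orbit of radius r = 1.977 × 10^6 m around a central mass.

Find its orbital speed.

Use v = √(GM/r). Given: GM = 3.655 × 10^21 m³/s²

For a circular orbit, gravity supplies the centripetal force, so v = √(GM / r).
v = √(3.655e+21 / 1.977e+06) m/s ≈ 4.3e+07 m/s = 4.3e+04 km/s.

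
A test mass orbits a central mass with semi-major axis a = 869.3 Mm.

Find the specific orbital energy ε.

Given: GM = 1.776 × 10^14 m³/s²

Convert to SI: a = 869.3 Mm = 8.693e+08 m.
ε = −GM / (2a).
ε = −1.776e+14 / (2 · 8.693e+08) J/kg ≈ -1.022e+05 J/kg = -102.2 kJ/kg.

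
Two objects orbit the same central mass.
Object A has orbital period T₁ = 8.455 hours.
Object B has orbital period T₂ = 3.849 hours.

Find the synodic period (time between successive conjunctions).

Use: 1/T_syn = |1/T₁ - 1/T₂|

Convert to SI: T₁ = 8.455 hours = 30438 s; T₂ = 3.849 hours = 13856.4 s.
T_syn = |T₁ · T₂ / (T₁ − T₂)|.
T_syn = |30438 · 13856.4 / (30438 − 13856.4)| s ≈ 2.544e+04 s = 7.065 hours.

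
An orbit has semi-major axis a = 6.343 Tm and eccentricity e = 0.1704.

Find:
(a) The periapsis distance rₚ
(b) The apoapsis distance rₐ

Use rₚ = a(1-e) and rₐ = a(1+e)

Convert to SI: a = 6.343 Tm = 6.343e+12 m.
(a) rₚ = a(1 − e) = 6.343e+12 · (1 − 0.1704) = 6.343e+12 · 0.8296 ≈ 5.262e+12 m = 5.262 Tm.
(b) rₐ = a(1 + e) = 6.343e+12 · (1 + 0.1704) = 6.343e+12 · 1.1704 ≈ 7.424e+12 m = 7.424 Tm.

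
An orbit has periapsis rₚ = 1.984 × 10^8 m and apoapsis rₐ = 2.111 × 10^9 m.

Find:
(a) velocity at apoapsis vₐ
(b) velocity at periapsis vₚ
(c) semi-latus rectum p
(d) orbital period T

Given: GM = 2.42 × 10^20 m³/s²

(a) With a = (rₚ + rₐ)/2 = 1.1547e+09 m, vₐ = √(GM (2/rₐ − 1/a)) = √(2.42e+20 · (2/2.111e+09 − 1/1.1547e+09)) m/s ≈ 1.403e+05 m/s
(b) With a = (rₚ + rₐ)/2 = 1.1547e+09 m, vₚ = √(GM (2/rₚ − 1/a)) = √(2.42e+20 · (2/1.984e+08 − 1/1.1547e+09)) m/s ≈ 1.493e+06 m/s
(c) From a = (rₚ + rₐ)/2 = 1.1547e+09 m and e = (rₐ − rₚ)/(rₐ + rₚ) = 0.82818, p = a(1 − e²) = 1.1547e+09 · (1 − (0.82818)²) ≈ 3.627e+08 m
(d) With a = (rₚ + rₐ)/2 = 1.1547e+09 m, T = 2π √(a³/GM) = 2π √((1.1547e+09)³/2.42e+20) s ≈ 1.585e+04 s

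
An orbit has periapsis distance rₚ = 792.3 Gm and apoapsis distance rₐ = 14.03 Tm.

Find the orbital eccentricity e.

Convert to SI: rₚ = 792.3 Gm = 7.923e+11 m; rₐ = 14.03 Tm = 1.403e+13 m.
e = (rₐ − rₚ) / (rₐ + rₚ).
e = (1.403e+13 − 7.923e+11) / (1.403e+13 + 7.923e+11) = 1.32377e+13 / 1.48223e+13 ≈ 0.8931.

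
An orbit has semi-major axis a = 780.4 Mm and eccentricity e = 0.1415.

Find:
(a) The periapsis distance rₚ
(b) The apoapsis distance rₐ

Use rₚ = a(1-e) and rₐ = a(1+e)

Convert to SI: a = 780.4 Mm = 7.804e+08 m.
(a) rₚ = a(1 − e) = 7.804e+08 · (1 − 0.1415) = 7.804e+08 · 0.8585 ≈ 6.7e+08 m = 670 Mm.
(b) rₐ = a(1 + e) = 7.804e+08 · (1 + 0.1415) = 7.804e+08 · 1.1415 ≈ 8.908e+08 m = 890.8 Mm.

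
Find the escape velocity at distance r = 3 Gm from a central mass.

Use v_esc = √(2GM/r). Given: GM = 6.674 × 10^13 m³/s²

Convert to SI: r = 3 Gm = 3e+09 m.
Escape velocity comes from setting total energy to zero: ½v² − GM/r = 0 ⇒ v_esc = √(2GM / r).
v_esc = √(2 · 6.674e+13 / 3e+09) m/s ≈ 210.9 m/s = 210.9 m/s.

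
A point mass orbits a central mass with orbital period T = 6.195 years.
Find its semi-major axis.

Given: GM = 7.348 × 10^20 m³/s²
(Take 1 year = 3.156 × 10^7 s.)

Convert to SI: T = 6.195 years = 1.95514e+08 s.
Invert Kepler's third law: a = (GM · T² / (4π²))^(1/3).
Substituting T = 1.95514e+08 s and GM = 7.348e+20 m³/s²:
a = (7.348e+20 · (1.95514e+08)² / (4π²))^(1/3) m
a ≈ 8.927e+11 m = 892.7 Gm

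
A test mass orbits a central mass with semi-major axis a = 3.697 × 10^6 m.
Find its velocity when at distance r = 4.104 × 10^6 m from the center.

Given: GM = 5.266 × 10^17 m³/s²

Vis-viva: v = √(GM · (2/r − 1/a)).
2/r − 1/a = 2/4.104e+06 − 1/3.697e+06 = 2.1684e-07 m⁻¹.
v = √(5.266e+17 · 2.1684e-07) m/s ≈ 3.379e+05 m/s = 337.9 km/s.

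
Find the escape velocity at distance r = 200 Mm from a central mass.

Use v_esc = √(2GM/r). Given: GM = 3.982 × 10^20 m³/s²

Convert to SI: r = 200 Mm = 2e+08 m.
Escape velocity comes from setting total energy to zero: ½v² − GM/r = 0 ⇒ v_esc = √(2GM / r).
v_esc = √(2 · 3.982e+20 / 2e+08) m/s ≈ 1.995e+06 m/s = 1995 km/s.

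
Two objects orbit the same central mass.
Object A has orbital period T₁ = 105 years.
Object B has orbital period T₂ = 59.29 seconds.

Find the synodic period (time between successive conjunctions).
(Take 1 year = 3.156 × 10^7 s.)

Convert to SI: T₁ = 105 years = 3.3138e+09 s.
T_syn = |T₁ · T₂ / (T₁ − T₂)|.
T_syn = |3.3138e+09 · 59.29 / (3.3138e+09 − 59.29)| s ≈ 59.29 s = 59.29 seconds.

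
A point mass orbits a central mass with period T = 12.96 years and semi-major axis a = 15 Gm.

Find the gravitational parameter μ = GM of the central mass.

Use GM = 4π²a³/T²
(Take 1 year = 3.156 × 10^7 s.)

Convert to SI: T = 12.96 years = 4.09018e+08 s; a = 15 Gm = 1.5e+10 m.
GM = 4π² · a³ / T².
GM = 4π² · (1.5e+10)³ / (4.09018e+08)² m³/s² ≈ 7.964e+14 m³/s² = 7.964 × 10^14 m³/s².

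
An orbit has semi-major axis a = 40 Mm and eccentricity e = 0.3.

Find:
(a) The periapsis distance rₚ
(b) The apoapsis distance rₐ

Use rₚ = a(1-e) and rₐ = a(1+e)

Convert to SI: a = 40 Mm = 4e+07 m.
(a) rₚ = a(1 − e) = 4e+07 · (1 − 0.3) = 4e+07 · 0.7 ≈ 2.8e+07 m = 28 Mm.
(b) rₐ = a(1 + e) = 4e+07 · (1 + 0.3) = 4e+07 · 1.3 ≈ 5.2e+07 m = 52 Mm.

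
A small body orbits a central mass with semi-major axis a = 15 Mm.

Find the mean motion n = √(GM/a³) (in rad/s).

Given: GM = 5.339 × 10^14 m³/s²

Convert to SI: a = 15 Mm = 1.5e+07 m.
n = √(GM / a³).
n = √(5.339e+14 / (1.5e+07)³) rad/s ≈ 0.0003977 rad/s.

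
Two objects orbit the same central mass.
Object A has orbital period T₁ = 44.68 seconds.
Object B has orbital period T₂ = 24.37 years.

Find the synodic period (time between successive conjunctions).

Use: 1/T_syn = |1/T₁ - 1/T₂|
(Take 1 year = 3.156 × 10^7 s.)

Convert to SI: T₂ = 24.37 years = 7.69117e+08 s.
T_syn = |T₁ · T₂ / (T₁ − T₂)|.
T_syn = |44.68 · 7.69117e+08 / (44.68 − 7.69117e+08)| s ≈ 44.68 s = 44.68 seconds.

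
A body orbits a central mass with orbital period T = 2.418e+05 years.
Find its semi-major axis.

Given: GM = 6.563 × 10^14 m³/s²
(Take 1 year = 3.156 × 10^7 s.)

Convert to SI: T = 2.418e+05 years = 7.63121e+12 s.
Invert Kepler's third law: a = (GM · T² / (4π²))^(1/3).
Substituting T = 7.63121e+12 s and GM = 6.563e+14 m³/s²:
a = (6.563e+14 · (7.63121e+12)² / (4π²))^(1/3) m
a ≈ 9.893e+12 m = 9.893 Tm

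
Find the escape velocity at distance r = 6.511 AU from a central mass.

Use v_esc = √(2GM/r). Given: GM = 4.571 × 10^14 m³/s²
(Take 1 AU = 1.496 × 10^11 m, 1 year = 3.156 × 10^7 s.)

Convert to SI: r = 6.511 AU = 9.74046e+11 m.
Escape velocity comes from setting total energy to zero: ½v² − GM/r = 0 ⇒ v_esc = √(2GM / r).
v_esc = √(2 · 4.571e+14 / 9.74046e+11) m/s ≈ 30.64 m/s = 0.006463 AU/year.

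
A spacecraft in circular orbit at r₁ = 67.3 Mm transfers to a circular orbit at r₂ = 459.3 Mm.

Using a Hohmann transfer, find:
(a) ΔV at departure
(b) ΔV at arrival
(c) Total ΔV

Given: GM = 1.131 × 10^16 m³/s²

Convert to SI: r₁ = 67.3 Mm = 6.73e+07 m; r₂ = 459.3 Mm = 4.593e+08 m.
Transfer semi-major axis: a_t = (r₁ + r₂)/2 = (6.73e+07 + 4.593e+08)/2 = 2.633e+08 m.
Circular speeds: v₁ = √(GM/r₁) = 12963.5 m/s, v₂ = √(GM/r₂) = 4962.3 m/s.
Transfer speeds (vis-viva v² = GM(2/r − 1/a_t)): v₁ᵗ = 17121.7 m/s, v₂ᵗ = 2508.8 m/s.
(a) ΔV₁ = |v₁ᵗ − v₁| ≈ 4158 m/s = 4.158 km/s.
(b) ΔV₂ = |v₂ − v₂ᵗ| ≈ 2454 m/s = 2.454 km/s.
(c) ΔV_total = ΔV₁ + ΔV₂ ≈ 6612 m/s = 6.612 km/s.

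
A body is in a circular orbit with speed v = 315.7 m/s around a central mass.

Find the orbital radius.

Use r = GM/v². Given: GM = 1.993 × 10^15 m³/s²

For a circular orbit, v² = GM / r, so r = GM / v².
r = 1.993e+15 / (315.7)² m ≈ 2e+10 m = 20 Gm.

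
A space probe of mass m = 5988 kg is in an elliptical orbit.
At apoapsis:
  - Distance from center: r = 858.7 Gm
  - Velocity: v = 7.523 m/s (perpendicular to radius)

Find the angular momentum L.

Convert to SI: r = 858.7 Gm = 8.587e+11 m.
Since v is perpendicular to r, L = m · v · r.
L = 5988 · 7.523 · 8.587e+11 kg·m²/s ≈ 3.868e+16 kg·m²/s.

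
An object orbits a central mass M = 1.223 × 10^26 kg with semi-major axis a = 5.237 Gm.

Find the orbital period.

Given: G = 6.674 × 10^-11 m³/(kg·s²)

Convert to SI: a = 5.237 Gm = 5.237e+09 m.
GM = G · M = 6.674e-11 · 1.223e+26 = 8.1623e+15 m³/s².
Kepler's third law: T = 2π √(a³ / GM).
Substituting a = 5.237e+09 m and GM = 8.1623e+15 m³/s²:
T = 2π √((5.237e+09)³ / 8.1623e+15) s
T ≈ 2.636e+07 s = 305.1 days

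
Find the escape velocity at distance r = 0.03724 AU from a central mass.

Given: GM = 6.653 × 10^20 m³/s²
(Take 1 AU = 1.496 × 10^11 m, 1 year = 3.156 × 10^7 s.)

Convert to SI: r = 0.03724 AU = 5.5711e+09 m.
Escape velocity comes from setting total energy to zero: ½v² − GM/r = 0 ⇒ v_esc = √(2GM / r).
v_esc = √(2 · 6.653e+20 / 5.5711e+09) m/s ≈ 4.887e+05 m/s = 103.1 AU/year.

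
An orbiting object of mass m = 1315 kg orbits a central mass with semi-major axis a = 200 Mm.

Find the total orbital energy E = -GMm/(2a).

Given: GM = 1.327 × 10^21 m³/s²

Convert to SI: a = 200 Mm = 2e+08 m.
E = −GMm / (2a).
E = −1.327e+21 · 1315 / (2 · 2e+08) J ≈ -4.363e+15 J = -4.363 PJ.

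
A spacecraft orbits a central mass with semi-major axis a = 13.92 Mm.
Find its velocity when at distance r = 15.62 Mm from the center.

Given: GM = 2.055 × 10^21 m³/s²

Convert to SI: a = 13.92 Mm = 1.392e+07 m; r = 15.62 Mm = 1.562e+07 m.
Vis-viva: v = √(GM · (2/r − 1/a)).
2/r − 1/a = 2/1.562e+07 − 1/1.392e+07 = 5.62019e-08 m⁻¹.
v = √(2.055e+21 · 5.62019e-08) m/s ≈ 1.075e+07 m/s = 1.075e+04 km/s.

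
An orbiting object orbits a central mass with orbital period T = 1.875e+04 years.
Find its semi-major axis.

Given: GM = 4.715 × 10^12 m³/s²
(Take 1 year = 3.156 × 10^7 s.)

Convert to SI: T = 1.875e+04 years = 5.9175e+11 s.
Invert Kepler's third law: a = (GM · T² / (4π²))^(1/3).
Substituting T = 5.9175e+11 s and GM = 4.715e+12 m³/s²:
a = (4.715e+12 · (5.9175e+11)² / (4π²))^(1/3) m
a ≈ 3.471e+11 m = 347.1 Gm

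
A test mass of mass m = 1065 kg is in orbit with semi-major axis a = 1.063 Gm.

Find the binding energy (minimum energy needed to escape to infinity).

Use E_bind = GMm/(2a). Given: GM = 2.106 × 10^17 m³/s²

Convert to SI: a = 1.063 Gm = 1.063e+09 m.
Total orbital energy is E = −GMm/(2a); binding energy is E_bind = −E = GMm/(2a).
E_bind = 2.106e+17 · 1065 / (2 · 1.063e+09) J ≈ 1.055e+11 J = 105.5 GJ.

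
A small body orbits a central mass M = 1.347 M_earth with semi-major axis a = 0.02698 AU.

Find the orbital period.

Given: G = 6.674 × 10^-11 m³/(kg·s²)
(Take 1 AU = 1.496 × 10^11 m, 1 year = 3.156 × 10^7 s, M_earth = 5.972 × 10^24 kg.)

Convert to SI: a = 0.02698 AU = 4.03621e+09 m; M = 1.347 M_earth = 8.04428e+24 kg.
GM = G · M = 6.674e-11 · 8.04428e+24 = 5.36876e+14 m³/s².
Kepler's third law: T = 2π √(a³ / GM).
Substituting a = 4.03621e+09 m and GM = 5.36876e+14 m³/s²:
T = 2π √((4.03621e+09)³ / 5.36876e+14) s
T ≈ 6.953e+07 s = 2.203 years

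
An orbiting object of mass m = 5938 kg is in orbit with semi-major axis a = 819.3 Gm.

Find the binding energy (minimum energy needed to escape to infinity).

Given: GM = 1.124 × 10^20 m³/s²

Convert to SI: a = 819.3 Gm = 8.193e+11 m.
Total orbital energy is E = −GMm/(2a); binding energy is E_bind = −E = GMm/(2a).
E_bind = 1.124e+20 · 5938 / (2 · 8.193e+11) J ≈ 4.073e+11 J = 407.3 GJ.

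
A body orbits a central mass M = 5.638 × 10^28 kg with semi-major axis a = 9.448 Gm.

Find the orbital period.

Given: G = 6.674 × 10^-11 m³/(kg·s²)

Convert to SI: a = 9.448 Gm = 9.448e+09 m.
GM = G · M = 6.674e-11 · 5.638e+28 = 3.7628e+18 m³/s².
Kepler's third law: T = 2π √(a³ / GM).
Substituting a = 9.448e+09 m and GM = 3.7628e+18 m³/s²:
T = 2π √((9.448e+09)³ / 3.7628e+18) s
T ≈ 2.975e+06 s = 34.43 days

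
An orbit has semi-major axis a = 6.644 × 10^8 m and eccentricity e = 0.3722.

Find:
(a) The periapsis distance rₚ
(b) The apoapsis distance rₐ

(a) rₚ = a(1 − e) = 6.644e+08 · (1 − 0.3722) = 6.644e+08 · 0.6278 ≈ 4.171e+08 m = 4.171 × 10^8 m.
(b) rₐ = a(1 + e) = 6.644e+08 · (1 + 0.3722) = 6.644e+08 · 1.3722 ≈ 9.117e+08 m = 9.117 × 10^8 m.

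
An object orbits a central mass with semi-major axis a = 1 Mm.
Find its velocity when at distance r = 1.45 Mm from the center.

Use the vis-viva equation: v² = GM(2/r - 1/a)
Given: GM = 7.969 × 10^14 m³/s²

Convert to SI: a = 1 Mm = 1e+06 m; r = 1.45 Mm = 1.45e+06 m.
Vis-viva: v = √(GM · (2/r − 1/a)).
2/r − 1/a = 2/1.45e+06 − 1/1e+06 = 3.7931e-07 m⁻¹.
v = √(7.969e+14 · 3.7931e-07) m/s ≈ 1.739e+04 m/s = 17.39 km/s.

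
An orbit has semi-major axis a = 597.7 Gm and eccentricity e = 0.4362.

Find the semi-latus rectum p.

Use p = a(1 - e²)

Convert to SI: a = 597.7 Gm = 5.977e+11 m.
p = a (1 − e²).
p = 5.977e+11 · (1 − (0.4362)²) = 5.977e+11 · 0.80973 ≈ 4.84e+11 m = 484 Gm.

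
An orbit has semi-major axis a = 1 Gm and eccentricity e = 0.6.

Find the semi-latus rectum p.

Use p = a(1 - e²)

Convert to SI: a = 1 Gm = 1e+09 m.
p = a (1 − e²).
p = 1e+09 · (1 − (0.6)²) = 1e+09 · 0.64 ≈ 6.4e+08 m = 640 Mm.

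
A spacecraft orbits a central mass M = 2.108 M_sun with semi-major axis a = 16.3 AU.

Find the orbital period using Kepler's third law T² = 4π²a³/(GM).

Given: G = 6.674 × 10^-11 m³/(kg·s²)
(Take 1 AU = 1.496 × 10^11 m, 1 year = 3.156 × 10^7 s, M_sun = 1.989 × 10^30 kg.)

Convert to SI: a = 16.3 AU = 2.43848e+12 m; M = 2.108 M_sun = 4.19281e+30 kg.
GM = G · M = 6.674e-11 · 4.19281e+30 = 2.79828e+20 m³/s².
Kepler's third law: T = 2π √(a³ / GM).
Substituting a = 2.43848e+12 m and GM = 2.79828e+20 m³/s²:
T = 2π √((2.43848e+12)³ / 2.79828e+20) s
T ≈ 1.43e+09 s = 45.32 years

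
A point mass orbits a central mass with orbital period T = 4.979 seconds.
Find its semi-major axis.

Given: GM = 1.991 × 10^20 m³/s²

Invert Kepler's third law: a = (GM · T² / (4π²))^(1/3).
Substituting T = 4.979 s and GM = 1.991e+20 m³/s²:
a = (1.991e+20 · (4.979)² / (4π²))^(1/3) m
a ≈ 5e+06 m = 5 Mm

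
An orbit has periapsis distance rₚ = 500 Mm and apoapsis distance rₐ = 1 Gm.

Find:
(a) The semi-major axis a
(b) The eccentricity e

Convert to SI: rₚ = 500 Mm = 5e+08 m; rₐ = 1 Gm = 1e+09 m.
(a) a = (rₚ + rₐ) / 2 = (5e+08 + 1e+09) / 2 ≈ 7.5e+08 m = 750 Mm.
(b) e = (rₐ − rₚ) / (rₐ + rₚ) = (1e+09 − 5e+08) / (1e+09 + 5e+08) ≈ 0.3333.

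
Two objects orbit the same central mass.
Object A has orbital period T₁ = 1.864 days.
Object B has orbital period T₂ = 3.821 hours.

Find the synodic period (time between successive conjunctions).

Convert to SI: T₁ = 1.864 days = 161050 s; T₂ = 3.821 hours = 13755.6 s.
T_syn = |T₁ · T₂ / (T₁ − T₂)|.
T_syn = |161050 · 13755.6 / (161050 − 13755.6)| s ≈ 1.504e+04 s = 4.178 hours.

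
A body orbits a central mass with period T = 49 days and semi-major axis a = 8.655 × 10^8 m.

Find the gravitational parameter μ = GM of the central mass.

Convert to SI: T = 49 days = 4.2336e+06 s.
GM = 4π² · a³ / T².
GM = 4π² · (8.655e+08)³ / (4.2336e+06)² m³/s² ≈ 1.428e+15 m³/s² = 1.428 × 10^15 m³/s².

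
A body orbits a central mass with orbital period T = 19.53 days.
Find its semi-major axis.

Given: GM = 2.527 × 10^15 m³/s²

Convert to SI: T = 19.53 days = 1.68739e+06 s.
Invert Kepler's third law: a = (GM · T² / (4π²))^(1/3).
Substituting T = 1.68739e+06 s and GM = 2.527e+15 m³/s²:
a = (2.527e+15 · (1.68739e+06)² / (4π²))^(1/3) m
a ≈ 5.67e+08 m = 5.67 × 10^8 m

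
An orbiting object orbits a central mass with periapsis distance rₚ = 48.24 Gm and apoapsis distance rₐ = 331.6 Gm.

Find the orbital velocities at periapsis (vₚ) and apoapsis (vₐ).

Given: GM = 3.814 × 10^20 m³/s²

Convert to SI: rₚ = 48.24 Gm = 4.824e+10 m; rₐ = 331.6 Gm = 3.316e+11 m.
Use the vis-viva equation v² = GM(2/r − 1/a) with a = (rₚ + rₐ)/2 = (4.824e+10 + 3.316e+11)/2 = 1.8992e+11 m.
vₚ = √(GM · (2/rₚ − 1/a)) = √(3.814e+20 · (2/4.824e+10 − 1/1.8992e+11)) m/s ≈ 1.175e+05 m/s = 117.5 km/s.
vₐ = √(GM · (2/rₐ − 1/a)) = √(3.814e+20 · (2/3.316e+11 − 1/1.8992e+11)) m/s ≈ 1.709e+04 m/s = 17.09 km/s.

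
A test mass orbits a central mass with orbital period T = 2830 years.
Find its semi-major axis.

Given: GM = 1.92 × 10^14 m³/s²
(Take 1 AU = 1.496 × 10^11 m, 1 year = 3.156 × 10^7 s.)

Convert to SI: T = 2830 years = 8.93148e+10 s.
Invert Kepler's third law: a = (GM · T² / (4π²))^(1/3).
Substituting T = 8.93148e+10 s and GM = 1.92e+14 m³/s²:
a = (1.92e+14 · (8.93148e+10)² / (4π²))^(1/3) m
a ≈ 3.385e+11 m = 2.263 AU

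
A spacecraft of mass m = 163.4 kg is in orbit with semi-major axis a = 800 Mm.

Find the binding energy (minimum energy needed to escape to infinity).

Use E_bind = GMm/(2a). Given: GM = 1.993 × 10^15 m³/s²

Convert to SI: a = 800 Mm = 8e+08 m.
Total orbital energy is E = −GMm/(2a); binding energy is E_bind = −E = GMm/(2a).
E_bind = 1.993e+15 · 163.4 / (2 · 8e+08) J ≈ 2.035e+08 J = 203.5 MJ.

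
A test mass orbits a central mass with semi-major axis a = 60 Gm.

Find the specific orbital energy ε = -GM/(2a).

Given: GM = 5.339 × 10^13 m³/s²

Convert to SI: a = 60 Gm = 6e+10 m.
ε = −GM / (2a).
ε = −5.339e+13 / (2 · 6e+10) J/kg ≈ -444.9 J/kg = -444.9 J/kg.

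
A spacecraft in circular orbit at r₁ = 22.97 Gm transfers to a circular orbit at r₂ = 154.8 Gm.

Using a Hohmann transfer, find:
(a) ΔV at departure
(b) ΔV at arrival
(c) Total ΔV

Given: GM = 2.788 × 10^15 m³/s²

Convert to SI: r₁ = 22.97 Gm = 2.297e+10 m; r₂ = 154.8 Gm = 1.548e+11 m.
Transfer semi-major axis: a_t = (r₁ + r₂)/2 = (2.297e+10 + 1.548e+11)/2 = 8.8885e+10 m.
Circular speeds: v₁ = √(GM/r₁) = 348.39 m/s, v₂ = √(GM/r₂) = 134.203 m/s.
Transfer speeds (vis-viva v² = GM(2/r − 1/a_t)): v₁ᵗ = 459.766 m/s, v₂ᵗ = 68.2224 m/s.
(a) ΔV₁ = |v₁ᵗ − v₁| ≈ 111.4 m/s = 111.4 m/s.
(b) ΔV₂ = |v₂ − v₂ᵗ| ≈ 65.98 m/s = 65.98 m/s.
(c) ΔV_total = ΔV₁ + ΔV₂ ≈ 177.4 m/s = 177.4 m/s.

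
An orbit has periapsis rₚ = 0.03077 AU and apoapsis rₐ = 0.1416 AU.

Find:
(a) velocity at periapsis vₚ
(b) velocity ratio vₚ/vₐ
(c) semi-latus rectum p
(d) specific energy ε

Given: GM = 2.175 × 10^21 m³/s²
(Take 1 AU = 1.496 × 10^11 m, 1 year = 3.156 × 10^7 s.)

Convert to SI: rₚ = 0.03077 AU = 4.60319e+09 m; rₐ = 0.1416 AU = 2.11834e+10 m.
(a) With a = (rₚ + rₐ)/2 = 1.28933e+10 m, vₚ = √(GM (2/rₚ − 1/a)) = √(2.175e+21 · (2/4.60319e+09 − 1/1.28933e+10)) m/s ≈ 8.811e+05 m/s
(b) Conservation of angular momentum (rₚvₚ = rₐvₐ) gives vₚ/vₐ = rₐ/rₚ = 2.11834e+10/4.60319e+09 ≈ 4.602
(c) From a = (rₚ + rₐ)/2 = 1.28933e+10 m and e = (rₐ − rₚ)/(rₐ + rₚ) = 0.642977, p = a(1 − e²) = 1.28933e+10 · (1 − (0.642977)²) ≈ 7.563e+09 m
(d) With a = (rₚ + rₐ)/2 = 1.28933e+10 m, ε = −GM/(2a) = −2.175e+21/(2 · 1.28933e+10) J/kg ≈ -8.435e+10 J/kg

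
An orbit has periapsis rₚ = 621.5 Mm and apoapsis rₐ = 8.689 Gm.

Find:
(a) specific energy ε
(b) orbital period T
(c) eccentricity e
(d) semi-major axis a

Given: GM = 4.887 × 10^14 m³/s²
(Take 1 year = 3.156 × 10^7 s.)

Convert to SI: rₚ = 621.5 Mm = 6.215e+08 m; rₐ = 8.689 Gm = 8.689e+09 m.
(a) With a = (rₚ + rₐ)/2 = 4.65525e+09 m, ε = −GM/(2a) = −4.887e+14/(2 · 4.65525e+09) J/kg ≈ -5.249e+04 J/kg
(b) With a = (rₚ + rₐ)/2 = 4.65525e+09 m, T = 2π √(a³/GM) = 2π √((4.65525e+09)³/4.887e+14) s ≈ 9.028e+07 s
(c) e = (rₐ − rₚ)/(rₐ + rₚ) = (8.689e+09 − 6.215e+08)/(8.689e+09 + 6.215e+08) ≈ 0.8665
(d) a = (rₚ + rₐ)/2 = (6.215e+08 + 8.689e+09)/2 ≈ 4.655e+09 m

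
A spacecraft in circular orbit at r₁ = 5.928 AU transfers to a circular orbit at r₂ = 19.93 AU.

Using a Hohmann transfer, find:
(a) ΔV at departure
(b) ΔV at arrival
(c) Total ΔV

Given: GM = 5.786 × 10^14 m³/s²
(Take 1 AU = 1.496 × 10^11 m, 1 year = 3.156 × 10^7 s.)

Convert to SI: r₁ = 5.928 AU = 8.86829e+11 m; r₂ = 19.93 AU = 2.98153e+12 m.
Transfer semi-major axis: a_t = (r₁ + r₂)/2 = (8.86829e+11 + 2.98153e+12)/2 = 1.93418e+12 m.
Circular speeds: v₁ = √(GM/r₁) = 25.5428 m/s, v₂ = √(GM/r₂) = 13.9306 m/s.
Transfer speeds (vis-viva v² = GM(2/r − 1/a_t)): v₁ᵗ = 31.7132 m/s, v₂ᵗ = 9.43282 m/s.
(a) ΔV₁ = |v₁ᵗ − v₁| ≈ 6.17 m/s = 0.001302 AU/year.
(b) ΔV₂ = |v₂ − v₂ᵗ| ≈ 4.498 m/s = 0.0009489 AU/year.
(c) ΔV_total = ΔV₁ + ΔV₂ ≈ 10.67 m/s = 0.002251 AU/year.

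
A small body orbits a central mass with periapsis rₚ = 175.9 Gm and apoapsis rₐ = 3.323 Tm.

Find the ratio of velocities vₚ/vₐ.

Convert to SI: rₚ = 175.9 Gm = 1.759e+11 m; rₐ = 3.323 Tm = 3.323e+12 m.
Conservation of angular momentum gives rₚvₚ = rₐvₐ, so vₚ/vₐ = rₐ/rₚ.
vₚ/vₐ = 3.323e+12 / 1.759e+11 ≈ 18.89.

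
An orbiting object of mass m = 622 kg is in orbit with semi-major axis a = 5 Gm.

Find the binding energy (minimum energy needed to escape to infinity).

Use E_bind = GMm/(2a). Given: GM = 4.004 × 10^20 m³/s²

Convert to SI: a = 5 Gm = 5e+09 m.
Total orbital energy is E = −GMm/(2a); binding energy is E_bind = −E = GMm/(2a).
E_bind = 4.004e+20 · 622 / (2 · 5e+09) J ≈ 2.49e+13 J = 24.9 TJ.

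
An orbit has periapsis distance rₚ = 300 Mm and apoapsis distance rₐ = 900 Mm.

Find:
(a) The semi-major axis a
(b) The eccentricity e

Convert to SI: rₚ = 300 Mm = 3e+08 m; rₐ = 900 Mm = 9e+08 m.
(a) a = (rₚ + rₐ) / 2 = (3e+08 + 9e+08) / 2 ≈ 6e+08 m = 600 Mm.
(b) e = (rₐ − rₚ) / (rₐ + rₚ) = (9e+08 − 3e+08) / (9e+08 + 3e+08) ≈ 0.5.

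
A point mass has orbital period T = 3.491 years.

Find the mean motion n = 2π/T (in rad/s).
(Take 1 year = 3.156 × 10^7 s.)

Convert to SI: T = 3.491 years = 1.10176e+08 s.
n = 2π / T.
n = 2π / 1.10176e+08 s ≈ 5.703e-08 rad/s.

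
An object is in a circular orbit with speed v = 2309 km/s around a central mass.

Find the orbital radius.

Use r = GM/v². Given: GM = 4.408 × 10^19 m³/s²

Convert to SI: v = 2309 km/s = 2.309e+06 m/s.
For a circular orbit, v² = GM / r, so r = GM / v².
r = 4.408e+19 / (2.309e+06)² m ≈ 8.268e+06 m = 8.268 × 10^6 m.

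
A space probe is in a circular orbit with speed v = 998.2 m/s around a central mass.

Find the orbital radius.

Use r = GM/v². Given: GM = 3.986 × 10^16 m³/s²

For a circular orbit, v² = GM / r, so r = GM / v².
r = 3.986e+16 / (998.2)² m ≈ 4e+10 m = 40 Gm.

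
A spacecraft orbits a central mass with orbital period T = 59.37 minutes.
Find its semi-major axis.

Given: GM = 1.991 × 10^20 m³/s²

Convert to SI: T = 59.37 minutes = 3562.2 s.
Invert Kepler's third law: a = (GM · T² / (4π²))^(1/3).
Substituting T = 3562.2 s and GM = 1.991e+20 m³/s²:
a = (1.991e+20 · (3562.2)² / (4π²))^(1/3) m
a ≈ 4e+08 m = 400 Mm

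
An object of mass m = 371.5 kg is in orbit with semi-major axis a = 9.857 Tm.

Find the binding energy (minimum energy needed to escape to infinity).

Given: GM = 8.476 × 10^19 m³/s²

Convert to SI: a = 9.857 Tm = 9.857e+12 m.
Total orbital energy is E = −GMm/(2a); binding energy is E_bind = −E = GMm/(2a).
E_bind = 8.476e+19 · 371.5 / (2 · 9.857e+12) J ≈ 1.597e+09 J = 1.597 GJ.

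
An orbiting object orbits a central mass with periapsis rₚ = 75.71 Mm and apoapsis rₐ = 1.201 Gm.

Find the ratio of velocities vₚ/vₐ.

Convert to SI: rₚ = 75.71 Mm = 7.571e+07 m; rₐ = 1.201 Gm = 1.201e+09 m.
Conservation of angular momentum gives rₚvₚ = rₐvₐ, so vₚ/vₐ = rₐ/rₚ.
vₚ/vₐ = 1.201e+09 / 7.571e+07 ≈ 15.86.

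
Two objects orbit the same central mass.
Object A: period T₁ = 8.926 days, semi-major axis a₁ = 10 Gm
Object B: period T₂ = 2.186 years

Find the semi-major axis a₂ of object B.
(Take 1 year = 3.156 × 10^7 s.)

Convert to SI: T₁ = 8.926 days = 771206 s; a₁ = 10 Gm = 1e+10 m; T₂ = 2.186 years = 6.89902e+07 s.
Kepler's third law: (T₁/T₂)² = (a₁/a₂)³ ⇒ a₂ = a₁ · (T₂/T₁)^(2/3).
T₂/T₁ = 6.89902e+07 / 771206 = 89.4575.
a₂ = 1e+10 · (89.4575)^(2/3) m ≈ 2e+11 m = 200 Gm.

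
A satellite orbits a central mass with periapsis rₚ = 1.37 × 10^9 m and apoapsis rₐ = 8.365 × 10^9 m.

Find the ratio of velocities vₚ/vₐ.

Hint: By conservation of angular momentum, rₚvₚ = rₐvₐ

Conservation of angular momentum gives rₚvₚ = rₐvₐ, so vₚ/vₐ = rₐ/rₚ.
vₚ/vₐ = 8.365e+09 / 1.37e+09 ≈ 6.106.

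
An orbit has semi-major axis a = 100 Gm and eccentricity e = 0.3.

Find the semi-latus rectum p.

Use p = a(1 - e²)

Convert to SI: a = 100 Gm = 1e+11 m.
p = a (1 − e²).
p = 1e+11 · (1 − (0.3)²) = 1e+11 · 0.91 ≈ 9.1e+10 m = 91 Gm.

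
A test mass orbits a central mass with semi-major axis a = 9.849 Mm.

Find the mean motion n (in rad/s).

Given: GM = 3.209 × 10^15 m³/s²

Convert to SI: a = 9.849 Mm = 9.849e+06 m.
n = √(GM / a³).
n = √(3.209e+15 / (9.849e+06)³) rad/s ≈ 0.001833 rad/s.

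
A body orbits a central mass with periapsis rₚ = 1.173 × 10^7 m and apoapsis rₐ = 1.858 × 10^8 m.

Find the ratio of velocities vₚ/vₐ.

Conservation of angular momentum gives rₚvₚ = rₐvₐ, so vₚ/vₐ = rₐ/rₚ.
vₚ/vₐ = 1.858e+08 / 1.173e+07 ≈ 15.84.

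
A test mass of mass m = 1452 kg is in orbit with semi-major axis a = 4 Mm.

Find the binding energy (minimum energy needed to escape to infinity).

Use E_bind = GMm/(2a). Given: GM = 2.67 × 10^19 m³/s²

Convert to SI: a = 4 Mm = 4e+06 m.
Total orbital energy is E = −GMm/(2a); binding energy is E_bind = −E = GMm/(2a).
E_bind = 2.67e+19 · 1452 / (2 · 4e+06) J ≈ 4.846e+15 J = 4.846 PJ.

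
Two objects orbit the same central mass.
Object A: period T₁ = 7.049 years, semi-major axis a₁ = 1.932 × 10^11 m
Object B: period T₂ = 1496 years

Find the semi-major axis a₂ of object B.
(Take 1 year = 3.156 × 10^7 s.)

Convert to SI: T₁ = 7.049 years = 2.22466e+08 s; T₂ = 1496 years = 4.72138e+10 s.
Kepler's third law: (T₁/T₂)² = (a₁/a₂)³ ⇒ a₂ = a₁ · (T₂/T₁)^(2/3).
T₂/T₁ = 4.72138e+10 / 2.22466e+08 = 212.229.
a₂ = 1.932e+11 · (212.229)^(2/3) m ≈ 6.874e+12 m = 6.874 × 10^12 m.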